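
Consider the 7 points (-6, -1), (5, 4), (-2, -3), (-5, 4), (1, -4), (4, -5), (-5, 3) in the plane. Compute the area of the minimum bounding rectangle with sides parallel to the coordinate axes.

99

x ranges over [-6, 5], width 11.
y ranges over [-5, 4], height 9.
Area = 11 × 9 = 99.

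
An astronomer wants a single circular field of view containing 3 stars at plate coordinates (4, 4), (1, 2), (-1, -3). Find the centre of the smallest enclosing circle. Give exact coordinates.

Call the three points A, B, C in the order given.
Side lengths²: AB² = 13, AC² = 74, BC² = 29.
Since AC² = 74 ≥ 29 + 13 = 42, the angle opposite AC is not acute, so the smallest enclosing circle has AC as diameter.
Centre = midpoint of AC = (1.5, 0.5), r² = 74/4 = 18.5.
Centre = (1.5, 0.5).

(1.5, 0.5)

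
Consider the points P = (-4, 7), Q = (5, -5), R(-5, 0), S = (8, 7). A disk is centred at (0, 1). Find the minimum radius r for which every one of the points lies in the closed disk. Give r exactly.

10

The required radius is the distance from (0, 1) to the farthest point.
Squared distances: 52, 61, 26, 100.
Maximum is 100, attained at S.
r = √100 = 10.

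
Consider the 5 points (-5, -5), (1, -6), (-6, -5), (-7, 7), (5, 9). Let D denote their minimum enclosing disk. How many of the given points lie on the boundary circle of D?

By Welzl's lemma the MEC is supported by two points (diametrically opposite) or three points (on a circumcircle).
The farthest pair is (-6, -5)–(5, 9) with squared distance 317. The circle on this segment as diameter has centre (-0.5, 2) and r² = 317/4 = 79.25.
Check (-5, -5): distance² to centre = 69.25 ≤ 79.25, so it lies inside.
All remaining points lie in this disk, and no smaller disk contains both endpoints, so this is the minimum enclosing circle.
The points at distance exactly r from the centre are (-6, -5), (5, 9) — 2 points.

2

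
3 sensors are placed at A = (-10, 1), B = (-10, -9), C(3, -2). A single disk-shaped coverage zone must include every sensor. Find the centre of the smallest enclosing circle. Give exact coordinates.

Side lengths²: AB² = 100, AC² = 178, BC² = 218.
Since BC² = 218 < 178 + 100 = 278, the triangle is acute, so the smallest enclosing circle is the circumcircle.
Circumcentre = (-56/13, -4), r² = 9701/169.
Centre = (-56/13, -4).

(-56/13, -4)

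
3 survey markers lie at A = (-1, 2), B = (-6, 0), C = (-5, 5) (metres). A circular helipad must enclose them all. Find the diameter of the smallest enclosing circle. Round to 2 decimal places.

Side lengths²: AB² = 29, AC² = 25, BC² = 26.
Since AB² = 29 < 26 + 25 = 51, the triangle is acute, so the smallest enclosing circle is the circumcircle.
Circumcentre = (-183/46, 101/46), r² = 9425/1058.
Diameter = 2r = 2√(9425/1058) ≈ 5.97.

5.97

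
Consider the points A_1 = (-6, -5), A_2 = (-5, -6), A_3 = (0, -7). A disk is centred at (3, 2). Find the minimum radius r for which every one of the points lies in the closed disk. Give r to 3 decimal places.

11.402

The required radius is the distance from (3, 2) to the farthest point.
Squared distances: 130, 128, 90.
Maximum is 130, attained at A_1.
r = √130 ≈ 11.402.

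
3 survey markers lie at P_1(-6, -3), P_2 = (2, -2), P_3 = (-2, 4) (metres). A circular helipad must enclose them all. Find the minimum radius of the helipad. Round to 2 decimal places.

Side lengths²: P_1P_2² = 65, P_1P_3² = 65, P_2P_3² = 52.
Since P_1P_3² = 65 < 65 + 52 = 117, the triangle is acute, so the smallest enclosing circle is the circumcircle.
Circumcentre = (-2.25, -0.5), r² = 20.3125.
r = √(20.3125) ≈ 4.51.

4.51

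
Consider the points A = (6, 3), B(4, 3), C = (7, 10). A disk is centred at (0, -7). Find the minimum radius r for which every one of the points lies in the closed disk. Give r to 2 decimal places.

The required radius is the distance from (0, -7) to the farthest point.
Squared distances: 136, 116, 338.
Maximum is 338, attained at C.
r = √338 ≈ 18.38.

18.38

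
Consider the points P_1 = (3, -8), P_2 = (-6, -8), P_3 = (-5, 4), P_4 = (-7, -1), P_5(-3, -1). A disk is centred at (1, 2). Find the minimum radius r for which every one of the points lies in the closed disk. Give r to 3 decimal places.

The required radius is the distance from (1, 2) to the farthest point.
Squared distances: 104, 149, 40, 73, 25.
Maximum is 149, attained at P_2.
r = √149 ≈ 12.207.

12.207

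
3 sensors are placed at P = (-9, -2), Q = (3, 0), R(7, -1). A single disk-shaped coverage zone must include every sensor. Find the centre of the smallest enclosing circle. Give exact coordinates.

(-1, -1.5)

Side lengths²: PQ² = 148, PR² = 257, QR² = 17.
Since PR² = 257 ≥ 148 + 17 = 165, the angle opposite PR is not acute, so the smallest enclosing circle has PR as diameter.
Centre = midpoint of PR = (-1, -1.5), r² = 257/4 = 64.25.
Centre = (-1, -1.5).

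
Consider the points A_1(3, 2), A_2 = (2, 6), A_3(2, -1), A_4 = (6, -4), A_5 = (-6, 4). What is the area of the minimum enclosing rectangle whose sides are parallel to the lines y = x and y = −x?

100

In coordinates u = x + y, v = x − y the rectangle is axis-aligned; the map (x,y)→(u,v) scales areas by 2.
u-values: 5, 8, 1, 2, -2; range = 8 − (-2) = 10.
v-values: 1, -4, 3, 10, -10; range = 10 − (-10) = 20.
Area = (10 × 20) / 2 = 100.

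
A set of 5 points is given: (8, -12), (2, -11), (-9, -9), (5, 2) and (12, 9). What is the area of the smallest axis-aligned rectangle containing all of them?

x ranges over [-9, 12], width 21.
y ranges over [-12, 9], height 21.
Area = 21 × 21 = 441.

441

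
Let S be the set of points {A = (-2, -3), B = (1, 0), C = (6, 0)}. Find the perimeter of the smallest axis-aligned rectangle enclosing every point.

22

Width = max x − min x = 6 − (-2) = 8.
Height = max y − min y = 0 − (-3) = 3.
Perimeter = 2(8 + 3) = 22.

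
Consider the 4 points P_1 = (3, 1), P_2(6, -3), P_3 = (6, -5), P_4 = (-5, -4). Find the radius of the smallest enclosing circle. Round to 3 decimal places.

5.548

The minimum enclosing circle is determined by three boundary points: P_1, P_3, P_4.
Their circumcentre is (23/42, -167/42) with r² = 27145/882.
The farthest remaining point P_2 is at distance² 27061/882 ≤ 27145/882.
r = √(27145/882) ≈ 5.548.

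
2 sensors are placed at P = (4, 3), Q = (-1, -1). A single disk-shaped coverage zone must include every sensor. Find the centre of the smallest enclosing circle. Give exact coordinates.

(1.5, 1)

The smallest circle enclosing two points has them as diameter endpoints.
Centre = midpoint = (1.5, 1); r² = |PQ|²/4 = 41/4 = 10.25.
Centre = (1.5, 1).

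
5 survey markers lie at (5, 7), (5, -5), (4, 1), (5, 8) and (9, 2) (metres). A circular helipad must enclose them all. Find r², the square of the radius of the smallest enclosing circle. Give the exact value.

42.25

The minimum enclosing circle of a finite set is fixed by two of the points (as a diameter) or three (as a circumcircle).
The farthest pair is (5, -5)–(5, 8) with squared distance 169. The circle on this segment as diameter has centre (5, 1.5) and r² = 169/4 = 42.25.
Check (5, 7): distance² to centre = 30.25 ≤ 42.25, so it lies inside.
All remaining points lie in this disk, and no smaller disk contains both endpoints, so this is the minimum enclosing circle.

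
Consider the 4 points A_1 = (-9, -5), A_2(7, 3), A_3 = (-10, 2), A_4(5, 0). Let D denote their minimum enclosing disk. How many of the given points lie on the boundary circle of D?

3

By Welzl's lemma the MEC is supported by two points (diametrically opposite) or three points (on a circumcircle).
The minimum enclosing circle is determined by three boundary points: A_1, A_2, A_3.
Their circumcentre is (-4/3, -1/3) with r² = 725/9.
The farthest remaining point A_4 is at distance² 362/9 ≤ 725/9.
The points at distance exactly r from the centre are A_1, A_2, A_3 — 3 points.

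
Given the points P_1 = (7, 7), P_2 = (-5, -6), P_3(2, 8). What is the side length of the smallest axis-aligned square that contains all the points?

The bounding box has width 12 and height 14.
An axis-aligned square enclosing the set must have side ≥ max(width, height).
So the minimum side is max(12, 14) = 14.

14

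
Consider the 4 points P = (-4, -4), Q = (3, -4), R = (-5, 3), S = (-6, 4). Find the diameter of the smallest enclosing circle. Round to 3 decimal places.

12.042

A smallest enclosing disk is always determined by at most three of the input points on its boundary.
The farthest pair is Q–S with squared distance 145. The circle on this segment as diameter has centre (-1.5, 0) and r² = 145/4 = 36.25.
Check P: distance² to centre = 22.25 ≤ 36.25, so it lies inside.
All remaining points lie in this disk, and no smaller disk contains both endpoints, so this is the minimum enclosing circle.
Diameter = 2r = 2√(36.25) ≈ 12.042.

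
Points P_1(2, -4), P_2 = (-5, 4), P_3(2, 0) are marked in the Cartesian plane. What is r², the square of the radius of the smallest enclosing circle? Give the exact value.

28.25

Side lengths²: P_1P_2² = 113, P_1P_3² = 16, P_2P_3² = 65.
Since P_1P_2² = 113 ≥ 65 + 16 = 81, the angle opposite P_1P_2 is not acute, so the smallest enclosing circle has P_1P_2 as diameter.
Centre = midpoint of P_1P_2 = (-1.5, 0), r² = 113/4 = 28.25.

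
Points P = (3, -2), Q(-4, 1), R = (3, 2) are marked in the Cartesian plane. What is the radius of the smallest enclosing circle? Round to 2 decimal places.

Side lengths²: PQ² = 58, PR² = 16, QR² = 50.
Since PQ² = 58 < 50 + 16 = 66, the triangle is acute, so the smallest enclosing circle is the circumcircle.
Circumcentre = (-2/7, 0), r² = 725/49.
r = √(725/49) ≈ 3.85.

3.85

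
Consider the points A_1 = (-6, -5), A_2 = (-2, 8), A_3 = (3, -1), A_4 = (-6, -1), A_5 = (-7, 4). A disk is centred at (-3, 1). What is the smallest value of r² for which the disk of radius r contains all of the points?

50

The required radius is the distance from (-3, 1) to the farthest point.
Squared distances: 45, 50, 40, 13, 25.
Maximum is 50, attained at A_2.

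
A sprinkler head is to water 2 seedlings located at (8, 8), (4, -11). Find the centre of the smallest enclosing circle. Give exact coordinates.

The smallest circle enclosing two points has them as diameter endpoints.
Centre = midpoint = (6, -1.5); r² = |(8, 8)−(4, -11)|²/4 = 377/4 = 94.25.
Centre = (6, -1.5).

(6, -1.5)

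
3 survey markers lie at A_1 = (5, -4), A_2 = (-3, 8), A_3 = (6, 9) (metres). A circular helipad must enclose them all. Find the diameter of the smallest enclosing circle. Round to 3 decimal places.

14.679

Side lengths²: A_1A_2² = 208, A_1A_3² = 170, A_2A_3² = 82.
Since A_1A_2² = 208 < 170 + 82 = 252, the triangle is acute, so the smallest enclosing circle is the circumcircle.
Circumcentre = (62/29, 80/29), r² = 45305/841.
Diameter = 2r = 2√(45305/841) ≈ 14.679.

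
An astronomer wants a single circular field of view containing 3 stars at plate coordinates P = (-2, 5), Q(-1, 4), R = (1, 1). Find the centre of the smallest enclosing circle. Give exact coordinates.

Side lengths²: PQ² = 2, PR² = 25, QR² = 13.
Since PR² = 25 ≥ 13 + 2 = 15, the angle opposite PR is not acute, so the smallest enclosing circle has PR as diameter.
Centre = midpoint of PR = (-0.5, 3), r² = 25/4 = 6.25.
Centre = (-0.5, 3).

(-0.5, 3)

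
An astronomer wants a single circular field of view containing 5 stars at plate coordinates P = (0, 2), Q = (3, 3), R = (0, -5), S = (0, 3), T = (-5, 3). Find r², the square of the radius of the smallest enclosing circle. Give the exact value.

The minimum enclosing circle is determined by three boundary points: Q, R, T.
Their circumcentre is (-1, -0.0625) with r² = 25.37890625.
The farthest remaining point S is at distance² 10.37890625 ≤ 25.37890625.

25.37890625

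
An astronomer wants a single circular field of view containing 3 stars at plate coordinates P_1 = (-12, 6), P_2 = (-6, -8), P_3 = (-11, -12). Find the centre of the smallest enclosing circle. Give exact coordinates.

Side lengths²: P_1P_2² = 232, P_1P_3² = 325, P_2P_3² = 41.
Since P_1P_3² = 325 ≥ 232 + 41 = 273, the angle opposite P_1P_3 is not acute, so the smallest enclosing circle has P_1P_3 as diameter.
Centre = midpoint of P_1P_3 = (-11.5, -3), r² = 325/4 = 81.25.
Centre = (-11.5, -3).

(-11.5, -3)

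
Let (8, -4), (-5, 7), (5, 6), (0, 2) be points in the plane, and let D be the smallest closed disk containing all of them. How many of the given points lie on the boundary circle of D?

A smallest enclosing disk is always determined by at most three of the input points on its boundary.
The farthest pair is (8, -4)–(-5, 7) with squared distance 290. The circle on this segment as diameter has centre (1.5, 1.5) and r² = 290/4 = 72.5.
Check (5, 6): distance² to centre = 32.5 ≤ 72.5, so it lies inside.
All remaining points lie in this disk, and no smaller disk contains both endpoints, so this is the minimum enclosing circle.
The points at distance exactly r from the centre are (8, -4), (-5, 7) — 2 points.

2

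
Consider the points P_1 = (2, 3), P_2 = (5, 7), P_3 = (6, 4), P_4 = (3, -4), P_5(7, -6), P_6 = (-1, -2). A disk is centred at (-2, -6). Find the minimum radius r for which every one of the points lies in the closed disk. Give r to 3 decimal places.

The required radius is the distance from (-2, -6) to the farthest point.
Squared distances: 97, 218, 164, 29, 81, 17.
Maximum is 218, attained at P_2.
r = √218 ≈ 14.765.

14.765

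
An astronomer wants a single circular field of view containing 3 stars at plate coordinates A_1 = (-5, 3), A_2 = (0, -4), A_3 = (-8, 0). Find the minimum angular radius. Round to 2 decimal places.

Side lengths²: A_1A_2² = 74, A_1A_3² = 18, A_2A_3² = 80.
Since A_2A_3² = 80 < 74 + 18 = 92, the triangle is acute, so the smallest enclosing circle is the circumcircle.
Circumcentre = (-11/3, -4/3), r² = 185/9.
r = √(185/9) ≈ 4.53.

4.53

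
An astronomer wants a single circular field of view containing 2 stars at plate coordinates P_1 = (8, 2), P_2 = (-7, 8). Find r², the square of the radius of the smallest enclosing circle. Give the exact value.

65.25

The smallest circle enclosing two points has them as diameter endpoints.
Centre = midpoint = (0.5, 5); r² = |P_1P_2|²/4 = 261/4 = 65.25.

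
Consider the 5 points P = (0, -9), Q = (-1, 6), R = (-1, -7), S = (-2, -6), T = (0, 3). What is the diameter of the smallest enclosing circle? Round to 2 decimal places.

15.03

The farthest pair is P–Q with squared distance 226. The circle on this segment as diameter has centre (-0.5, -1.5) and r² = 226/4 = 56.5.
Check R: distance² to centre = 30.5 ≤ 56.5, so it lies inside.
All remaining points lie in this disk, and no smaller disk contains both endpoints, so this is the minimum enclosing circle.
Diameter = 2r = 2√(56.5) ≈ 15.03.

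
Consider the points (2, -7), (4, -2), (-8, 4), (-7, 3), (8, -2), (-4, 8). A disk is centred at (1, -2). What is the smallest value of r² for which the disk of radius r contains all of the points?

125

The required radius is the distance from (1, -2) to the farthest point.
Squared distances: 26, 9, 117, 89, 49, 125.
Maximum is 125, attained at (-4, 8).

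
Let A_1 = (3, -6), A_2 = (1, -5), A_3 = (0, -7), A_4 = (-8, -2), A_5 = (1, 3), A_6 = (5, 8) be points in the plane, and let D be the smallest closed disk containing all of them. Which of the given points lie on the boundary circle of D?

A_3, A_4, A_6

A smallest enclosing disk is always determined by at most three of the input points on its boundary.
The minimum enclosing circle is determined by three boundary points: A_3, A_4, A_6.
Their circumcentre is (-17/58, 83/58) with r² = 119705/1682.
The farthest remaining point A_1 is at distance² 111121/1682 ≤ 119705/1682.
The points at distance exactly r from the centre are A_3, A_4, A_6 — 3 points.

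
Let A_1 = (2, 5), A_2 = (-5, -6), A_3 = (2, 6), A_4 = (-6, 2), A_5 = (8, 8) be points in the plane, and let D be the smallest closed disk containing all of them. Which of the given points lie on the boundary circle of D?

By Welzl's lemma the MEC is supported by two points (diametrically opposite) or three points (on a circumcircle).
The farthest pair is A_2–A_5 with squared distance 365. The circle on this segment as diameter has centre (1.5, 1) and r² = 365/4 = 91.25.
Check A_1: distance² to centre = 16.25 ≤ 91.25, so it lies inside.
All remaining points lie in this disk, and no smaller disk contains both endpoints, so this is the minimum enclosing circle.
The points at distance exactly r from the centre are A_2, A_5 — 2 points.

A_2, A_5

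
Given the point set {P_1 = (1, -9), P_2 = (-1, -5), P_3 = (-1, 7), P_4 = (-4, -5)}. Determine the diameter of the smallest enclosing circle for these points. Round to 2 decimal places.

By Welzl's lemma the MEC is supported by two points (diametrically opposite) or three points (on a circumcircle).
The farthest pair is P_1–P_3 with squared distance 260. The circle on this segment as diameter has centre (0, -1) and r² = 260/4 = 65.
Check P_2: distance² to centre = 17 ≤ 65, so it lies inside.
All remaining points lie in this disk, and no smaller disk contains both endpoints, so this is the minimum enclosing circle.
Diameter = 2r = 2√65 ≈ 16.12.

16.12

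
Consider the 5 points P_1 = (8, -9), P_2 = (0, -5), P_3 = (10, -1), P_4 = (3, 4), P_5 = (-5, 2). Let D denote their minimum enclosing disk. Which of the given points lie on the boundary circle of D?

P_1, P_3, P_5

The minimum enclosing circle of a finite set is fixed by two of the points (as a diameter) or three (as a circumcircle).
The minimum enclosing circle is determined by three boundary points: P_1, P_3, P_5.
Their circumcentre is (37/21, -67/21) with r² = 32045/441.
The farthest remaining point P_4 is at distance² 23477/441 ≤ 32045/441.
The points at distance exactly r from the centre are P_1, P_3, P_5 — 3 points.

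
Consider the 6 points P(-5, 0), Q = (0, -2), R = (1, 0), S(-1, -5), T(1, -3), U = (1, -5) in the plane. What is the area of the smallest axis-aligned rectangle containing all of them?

x ranges over [-5, 1], width 6.
y ranges over [-5, 0], height 5.
Area = 6 × 5 = 30.

30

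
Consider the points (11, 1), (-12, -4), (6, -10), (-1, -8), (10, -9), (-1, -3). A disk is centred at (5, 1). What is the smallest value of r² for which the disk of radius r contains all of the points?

The required radius is the distance from (5, 1) to the farthest point.
Squared distances: 36, 314, 122, 117, 125, 52.
Maximum is 314, attained at (-12, -4).

314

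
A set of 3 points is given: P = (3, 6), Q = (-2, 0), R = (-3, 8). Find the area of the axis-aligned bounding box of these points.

x ranges over [-3, 3], width 6.
y ranges over [0, 8], height 8.
Area = 6 × 8 = 48.

48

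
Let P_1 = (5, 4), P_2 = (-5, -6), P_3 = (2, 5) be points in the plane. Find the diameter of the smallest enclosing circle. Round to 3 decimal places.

14.142

Side lengths²: P_1P_2² = 200, P_1P_3² = 10, P_2P_3² = 170.
Since P_1P_2² = 200 ≥ 170 + 10 = 180, the angle opposite P_1P_2 is not acute, so the smallest enclosing circle has P_1P_2 as diameter.
Centre = midpoint of P_1P_2 = (0, -1), r² = 200/4 = 50.
Diameter = 2r = 2√50 ≈ 14.142.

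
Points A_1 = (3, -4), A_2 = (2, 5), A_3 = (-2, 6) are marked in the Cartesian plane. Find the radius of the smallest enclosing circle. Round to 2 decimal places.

Side lengths²: A_1A_2² = 82, A_1A_3² = 125, A_2A_3² = 17.
Since A_1A_3² = 125 ≥ 82 + 17 = 99, the angle opposite A_1A_3 is not acute, so the smallest enclosing circle has A_1A_3 as diameter.
Centre = midpoint of A_1A_3 = (0.5, 1), r² = 125/4 = 31.25.
r = √(31.25) ≈ 5.59.

5.59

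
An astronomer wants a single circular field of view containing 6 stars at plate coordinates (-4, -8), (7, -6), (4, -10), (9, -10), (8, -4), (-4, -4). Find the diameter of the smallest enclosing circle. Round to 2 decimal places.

By Welzl's lemma the MEC is supported by two points (diametrically opposite) or three points (on a circumcircle).
The farthest pair is (9, -10)–(-4, -4) with squared distance 205. The circle on this segment as diameter has centre (2.5, -7) and r² = 205/4 = 51.25.
Check (-4, -8): distance² to centre = 43.25 ≤ 51.25, so it lies inside.
All remaining points lie in this disk, and no smaller disk contains both endpoints, so this is the minimum enclosing circle.
Diameter = 2r = 2√(51.25) ≈ 14.32.

14.32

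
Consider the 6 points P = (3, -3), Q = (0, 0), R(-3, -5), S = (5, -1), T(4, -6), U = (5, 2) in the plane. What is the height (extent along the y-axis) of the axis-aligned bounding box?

8

max y = 2, min y = -6, so height = 8.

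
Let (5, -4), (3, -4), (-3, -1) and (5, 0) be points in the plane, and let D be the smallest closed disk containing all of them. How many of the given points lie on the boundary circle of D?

The minimum enclosing circle of a finite set is fixed by two of the points (as a diameter) or three (as a circumcircle).
The minimum enclosing circle is determined by three boundary points: (5, -4), (-3, -1), (5, 0).
Their circumcentre is (1.1875, -2) with r² = 18.53515625.
The farthest remaining point (3, -4) is at distance² 7.28515625 ≤ 18.53515625.
The points at distance exactly r from the centre are (5, -4), (-3, -1), (5, 0) — 3 points.

3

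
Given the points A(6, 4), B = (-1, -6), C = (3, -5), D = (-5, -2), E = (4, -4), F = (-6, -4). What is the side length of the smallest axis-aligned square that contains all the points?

The bounding box has width 12 and height 10.
An axis-aligned square enclosing the set must have side ≥ max(width, height).
So the minimum side is max(12, 10) = 12.

12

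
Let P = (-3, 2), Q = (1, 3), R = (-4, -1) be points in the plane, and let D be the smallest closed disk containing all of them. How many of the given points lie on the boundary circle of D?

Side lengths²: PQ² = 17, PR² = 10, QR² = 41.
Since QR² = 41 ≥ 17 + 10 = 27, the angle opposite QR is not acute, so the smallest enclosing circle has QR as diameter.
Centre = midpoint of QR = (-1.5, 1), r² = 41/4 = 10.25.
The points at distance exactly r from the centre are Q, R — 2 points.

2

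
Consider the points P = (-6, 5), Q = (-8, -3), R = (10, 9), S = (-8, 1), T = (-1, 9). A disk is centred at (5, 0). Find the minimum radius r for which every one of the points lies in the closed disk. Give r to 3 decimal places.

13.342

The required radius is the distance from (5, 0) to the farthest point.
Squared distances: 146, 178, 106, 170, 117.
Maximum is 178, attained at Q.
r = √178 ≈ 13.342.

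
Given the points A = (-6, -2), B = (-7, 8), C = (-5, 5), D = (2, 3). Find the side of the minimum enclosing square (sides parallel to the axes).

10

The bounding box has width 9 and height 10.
An axis-aligned square enclosing the set must have side ≥ max(width, height).
So the minimum side is max(9, 10) = 10.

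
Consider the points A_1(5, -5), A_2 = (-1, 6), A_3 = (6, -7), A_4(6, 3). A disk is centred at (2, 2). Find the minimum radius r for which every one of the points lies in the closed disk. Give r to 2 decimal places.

The required radius is the distance from (2, 2) to the farthest point.
Squared distances: 58, 25, 97, 17.
Maximum is 97, attained at A_3.
r = √97 ≈ 9.85.

9.85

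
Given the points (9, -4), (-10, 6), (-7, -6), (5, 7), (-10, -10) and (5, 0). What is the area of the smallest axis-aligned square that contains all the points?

361

The bounding box has width 19 and height 17.
An axis-aligned square enclosing the set must have side ≥ max(width, height).
So the minimum side is max(19, 17) = 19.
Area = 19² = 361.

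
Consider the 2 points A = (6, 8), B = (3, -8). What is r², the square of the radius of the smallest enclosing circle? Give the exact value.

66.25

The smallest circle enclosing two points has them as diameter endpoints.
Centre = midpoint = (4.5, 0); r² = |AB|²/4 = 265/4 = 66.25.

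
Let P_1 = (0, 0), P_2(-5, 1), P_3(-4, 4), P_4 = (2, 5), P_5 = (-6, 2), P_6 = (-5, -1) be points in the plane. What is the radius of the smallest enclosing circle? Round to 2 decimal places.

By Welzl's lemma the MEC is supported by two points (diametrically opposite) or three points (on a circumcircle).
The farthest pair is P_4–P_6 with squared distance 85. The circle on this segment as diameter has centre (-1.5, 2) and r² = 85/4 = 21.25.
Check P_1: distance² to centre = 6.25 ≤ 21.25, so it lies inside.
All remaining points lie in this disk, and no smaller disk contains both endpoints, so this is the minimum enclosing circle.
r = √(21.25) ≈ 4.61.

4.61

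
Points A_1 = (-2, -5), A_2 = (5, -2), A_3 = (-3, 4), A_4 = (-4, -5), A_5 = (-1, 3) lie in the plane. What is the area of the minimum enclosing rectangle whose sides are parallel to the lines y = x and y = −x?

In coordinates u = x + y, v = x − y the rectangle is axis-aligned; the map (x,y)→(u,v) scales areas by 2.
u-values: -7, 3, 1, -9, 2; range = 3 − (-9) = 12.
v-values: 3, 7, -7, 1, -4; range = 7 − (-7) = 14.
Area = (12 × 14) / 2 = 84.

84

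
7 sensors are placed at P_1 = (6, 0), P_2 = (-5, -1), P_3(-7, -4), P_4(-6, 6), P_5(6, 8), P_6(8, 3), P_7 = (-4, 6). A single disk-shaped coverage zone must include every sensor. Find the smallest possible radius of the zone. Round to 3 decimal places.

The minimum enclosing circle of a finite set is fixed by two of the points (as a diameter) or three (as a circumcircle).
The farthest pair is P_3–P_5 with squared distance 313. The circle on this segment as diameter has centre (-0.5, 2) and r² = 313/4 = 78.25.
Check P_1: distance² to centre = 46.25 ≤ 78.25, so it lies inside.
All remaining points lie in this disk, and no smaller disk contains both endpoints, so this is the minimum enclosing circle.
r = √(78.25) ≈ 8.846.

8.846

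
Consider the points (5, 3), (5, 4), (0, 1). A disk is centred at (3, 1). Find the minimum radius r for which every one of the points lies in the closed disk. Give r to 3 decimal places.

3.606

The required radius is the distance from (3, 1) to the farthest point.
Squared distances: 8, 13, 9.
Maximum is 13, attained at (5, 4).
r = √13 ≈ 3.606.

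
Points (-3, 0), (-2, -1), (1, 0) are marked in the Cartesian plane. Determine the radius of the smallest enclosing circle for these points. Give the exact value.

Call the three points A, B, C in the order given.
Side lengths²: AB² = 2, AC² = 16, BC² = 10.
Since AC² = 16 ≥ 10 + 2 = 12, the angle opposite AC is not acute, so the smallest enclosing circle has AC as diameter.
Centre = midpoint of AC = (-1, 0), r² = 16/4 = 4.
r = √4 = 2.

2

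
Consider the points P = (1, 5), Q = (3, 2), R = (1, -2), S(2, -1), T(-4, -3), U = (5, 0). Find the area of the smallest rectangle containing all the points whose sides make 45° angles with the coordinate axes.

58.5

In coordinates u = x + y, v = x − y the rectangle is axis-aligned; the map (x,y)→(u,v) scales areas by 2.
u-values: 6, 5, -1, 1, -7, 5; range = 6 − (-7) = 13.
v-values: -4, 1, 3, 3, -1, 5; range = 5 − (-4) = 9.
Area = (13 × 9) / 2 = 58.5.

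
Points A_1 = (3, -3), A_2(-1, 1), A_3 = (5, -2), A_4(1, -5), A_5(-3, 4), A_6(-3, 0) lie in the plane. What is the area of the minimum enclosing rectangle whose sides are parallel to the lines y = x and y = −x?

In coordinates u = x + y, v = x − y the rectangle is axis-aligned; the map (x,y)→(u,v) scales areas by 2.
u-values: 0, 0, 3, -4, 1, -3; range = 3 − (-4) = 7.
v-values: 6, -2, 7, 6, -7, -3; range = 7 − (-7) = 14.
Area = (7 × 14) / 2 = 49.

49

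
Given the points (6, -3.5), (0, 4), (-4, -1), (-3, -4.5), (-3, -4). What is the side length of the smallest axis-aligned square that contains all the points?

The bounding box has width 10 and height 8.5.
An axis-aligned square enclosing the set must have side ≥ max(width, height).
So the minimum side is max(10, 8.5) = 10.

10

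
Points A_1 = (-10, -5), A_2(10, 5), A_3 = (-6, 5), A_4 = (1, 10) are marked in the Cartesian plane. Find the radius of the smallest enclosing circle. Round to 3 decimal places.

11.180

The minimum enclosing circle of a finite set is fixed by two of the points (as a diameter) or three (as a circumcircle).
The farthest pair is A_1–A_2 with squared distance 500. The circle on this segment as diameter has centre (0, 0) and r² = 500/4 = 125.
Check A_3: distance² to centre = 61 ≤ 125, so it lies inside.
All remaining points lie in this disk, and no smaller disk contains both endpoints, so this is the minimum enclosing circle.
r = √125 ≈ 11.180.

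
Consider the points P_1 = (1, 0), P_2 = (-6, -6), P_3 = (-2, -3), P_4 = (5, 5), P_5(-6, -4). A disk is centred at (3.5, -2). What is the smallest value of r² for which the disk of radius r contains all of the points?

The required radius is the distance from (3.5, -2) to the farthest point.
Squared distances: 10.25, 106.25, 31.25, 51.25, 94.25.
Maximum is 106.25, attained at P_2.

106.25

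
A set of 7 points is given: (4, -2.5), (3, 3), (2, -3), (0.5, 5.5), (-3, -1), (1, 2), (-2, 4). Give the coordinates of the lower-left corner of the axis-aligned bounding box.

(-3, -3)

x-range [-3, 4], y-range [-3, 5.5].
The lower-left corner is (-3, -3).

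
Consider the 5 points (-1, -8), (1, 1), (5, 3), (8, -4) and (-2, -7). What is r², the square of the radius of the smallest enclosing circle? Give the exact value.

By Welzl's lemma the MEC is supported by two points (diametrically opposite) or three points (on a circumcircle).
The farthest pair is (-1, -8)–(5, 3) with squared distance 157. The circle on this segment as diameter has centre (2, -2.5) and r² = 157/4 = 39.25.
Check (1, 1): distance² to centre = 13.25 ≤ 39.25, so it lies inside.
All remaining points lie in this disk, and no smaller disk contains both endpoints, so this is the minimum enclosing circle.

39.25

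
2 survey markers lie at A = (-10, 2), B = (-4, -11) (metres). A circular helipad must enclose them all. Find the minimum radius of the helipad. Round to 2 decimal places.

The smallest circle enclosing two points has them as diameter endpoints.
Centre = midpoint = (-7, -4.5); r² = |AB|²/4 = 205/4 = 51.25.
r = √(51.25) ≈ 7.16.

7.16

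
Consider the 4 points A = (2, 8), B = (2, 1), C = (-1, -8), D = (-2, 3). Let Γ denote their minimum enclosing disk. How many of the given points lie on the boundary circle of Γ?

2

A smallest enclosing disk is always determined by at most three of the input points on its boundary.
The farthest pair is A–C with squared distance 265. The circle on this segment as diameter has centre (0.5, 0) and r² = 265/4 = 66.25.
Check B: distance² to centre = 3.25 ≤ 66.25, so it lies inside.
All remaining points lie in this disk, and no smaller disk contains both endpoints, so this is the minimum enclosing circle.
The points at distance exactly r from the centre are A, C — 2 points.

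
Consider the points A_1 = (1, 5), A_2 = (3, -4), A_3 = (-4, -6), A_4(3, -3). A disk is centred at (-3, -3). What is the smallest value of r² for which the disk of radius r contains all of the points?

80

The required radius is the distance from (-3, -3) to the farthest point.
Squared distances: 80, 37, 10, 36.
Maximum is 80, attained at A_1.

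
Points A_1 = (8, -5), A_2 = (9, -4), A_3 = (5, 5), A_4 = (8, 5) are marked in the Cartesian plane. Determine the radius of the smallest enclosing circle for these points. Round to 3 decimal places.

5.220

A smallest enclosing disk is always determined by at most three of the input points on its boundary.
The farthest pair is A_1–A_3 with squared distance 109. The circle on this segment as diameter has centre (6.5, 0) and r² = 109/4 = 27.25.
Check A_2: distance² to centre = 22.25 ≤ 27.25, so it lies inside.
All remaining points lie in this disk, and no smaller disk contains both endpoints, so this is the minimum enclosing circle.
r = √(27.25) ≈ 5.220.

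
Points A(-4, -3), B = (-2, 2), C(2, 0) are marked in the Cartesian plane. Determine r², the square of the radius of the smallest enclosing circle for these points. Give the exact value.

11.328125

Side lengths²: AB² = 29, AC² = 45, BC² = 20.
Since AC² = 45 < 29 + 20 = 49, the triangle is acute, so the smallest enclosing circle is the circumcircle.
Circumcentre = (-1.125, -1.25), r² = 11.328125.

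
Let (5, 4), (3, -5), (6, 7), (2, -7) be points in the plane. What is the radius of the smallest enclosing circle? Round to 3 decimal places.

The minimum enclosing circle of a finite set is fixed by two of the points (as a diameter) or three (as a circumcircle).
The farthest pair is (6, 7)–(2, -7) with squared distance 212. The circle on this segment as diameter has centre (4, 0) and r² = 212/4 = 53.
Check (5, 4): distance² to centre = 17 ≤ 53, so it lies inside.
All remaining points lie in this disk, and no smaller disk contains both endpoints, so this is the minimum enclosing circle.
r = √53 ≈ 7.280.

7.280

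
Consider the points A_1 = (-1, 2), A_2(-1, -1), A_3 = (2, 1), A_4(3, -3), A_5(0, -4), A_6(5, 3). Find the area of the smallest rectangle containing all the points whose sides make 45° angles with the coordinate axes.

54

In coordinates u = x + y, v = x − y the rectangle is axis-aligned; the map (x,y)→(u,v) scales areas by 2.
u-values: 1, -2, 3, 0, -4, 8; range = 8 − (-4) = 12.
v-values: -3, 0, 1, 6, 4, 2; range = 6 − (-3) = 9.
Area = (12 × 9) / 2 = 54.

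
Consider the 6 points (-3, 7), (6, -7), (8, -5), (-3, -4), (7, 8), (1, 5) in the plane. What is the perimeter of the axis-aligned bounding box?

52

Width = max x − min x = 8 − (-3) = 11.
Height = max y − min y = 8 − (-7) = 15.
Perimeter = 2(11 + 15) = 52.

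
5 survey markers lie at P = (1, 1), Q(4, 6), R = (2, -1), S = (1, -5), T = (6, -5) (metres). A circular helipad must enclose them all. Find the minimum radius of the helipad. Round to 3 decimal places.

The minimum enclosing circle is determined by three boundary points: Q, S, T.
Their circumcentre is (3.5, 5/22) with r² = 8125/242.
The farthest remaining point P is at distance² 1657/242 ≤ 8125/242.
r = √(8125/242) ≈ 5.794.

5.794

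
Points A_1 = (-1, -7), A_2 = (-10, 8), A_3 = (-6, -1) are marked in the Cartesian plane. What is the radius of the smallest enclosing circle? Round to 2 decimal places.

Side lengths²: A_1A_2² = 306, A_1A_3² = 61, A_2A_3² = 97.
Since A_1A_2² = 306 ≥ 97 + 61 = 158, the angle opposite A_1A_2 is not acute, so the smallest enclosing circle has A_1A_2 as diameter.
Centre = midpoint of A_1A_2 = (-5.5, 0.5), r² = 306/4 = 76.5.
r = √(76.5) ≈ 8.75.

8.75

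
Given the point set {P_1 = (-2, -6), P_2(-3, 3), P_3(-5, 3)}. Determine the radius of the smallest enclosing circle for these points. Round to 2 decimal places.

4.74

Side lengths²: P_1P_2² = 82, P_1P_3² = 90, P_2P_3² = 4.
Since P_1P_3² = 90 ≥ 82 + 4 = 86, the angle opposite P_1P_3 is not acute, so the smallest enclosing circle has P_1P_3 as diameter.
Centre = midpoint of P_1P_3 = (-3.5, -1.5), r² = 90/4 = 22.5.
r = √(22.5) ≈ 4.74.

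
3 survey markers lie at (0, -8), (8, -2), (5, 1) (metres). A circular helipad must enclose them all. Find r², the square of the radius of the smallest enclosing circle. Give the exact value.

1325/49

Call the three points A, B, C in the order given.
Side lengths²: AB² = 100, AC² = 106, BC² = 18.
Since AC² = 106 < 100 + 18 = 118, the triangle is acute, so the smallest enclosing circle is the circumcircle.
Circumcentre = (22/7, -27/7), r² = 1325/49.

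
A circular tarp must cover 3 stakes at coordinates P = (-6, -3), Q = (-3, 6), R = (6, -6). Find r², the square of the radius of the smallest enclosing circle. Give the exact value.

Side lengths²: PQ² = 90, PR² = 153, QR² = 225.
Since QR² = 225 < 153 + 90 = 243, the triangle is acute, so the smallest enclosing circle is the circumcircle.
Circumcentre = (27/26, -9/26), r² = 19125/338.

19125/338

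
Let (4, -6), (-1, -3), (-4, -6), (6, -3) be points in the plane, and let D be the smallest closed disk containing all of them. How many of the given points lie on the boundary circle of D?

2

By Welzl's lemma the MEC is supported by two points (diametrically opposite) or three points (on a circumcircle).
The farthest pair is (-4, -6)–(6, -3) with squared distance 109. The circle on this segment as diameter has centre (1, -4.5) and r² = 109/4 = 27.25.
Check (4, -6): distance² to centre = 11.25 ≤ 27.25, so it lies inside.
All remaining points lie in this disk, and no smaller disk contains both endpoints, so this is the minimum enclosing circle.
The points at distance exactly r from the centre are (-4, -6), (6, -3) — 2 points.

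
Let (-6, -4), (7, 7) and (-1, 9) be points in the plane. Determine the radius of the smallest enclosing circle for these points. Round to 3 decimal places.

8.515

Call the three points A, B, C in the order given.
Side lengths²: AB² = 290, AC² = 194, BC² = 68.
Since AB² = 290 ≥ 194 + 68 = 262, the angle opposite AB is not acute, so the smallest enclosing circle has AB as diameter.
Centre = midpoint of AB = (0.5, 1.5), r² = 290/4 = 72.5.
r = √(72.5) ≈ 8.515.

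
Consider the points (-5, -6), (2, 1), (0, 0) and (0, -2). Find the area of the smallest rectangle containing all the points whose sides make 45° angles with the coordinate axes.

14

In coordinates u = x + y, v = x − y the rectangle is axis-aligned; the map (x,y)→(u,v) scales areas by 2.
u-values: -11, 3, 0, -2; range = 3 − (-11) = 14.
v-values: 1, 1, 0, 2; range = 2 − 0 = 2.
Area = (14 × 2) / 2 = 14.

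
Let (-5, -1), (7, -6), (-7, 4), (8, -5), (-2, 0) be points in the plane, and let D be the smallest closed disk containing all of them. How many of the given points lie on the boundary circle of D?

2

The farthest pair is (-7, 4)–(8, -5) with squared distance 306. The circle on this segment as diameter has centre (0.5, -0.5) and r² = 306/4 = 76.5.
Check (-5, -1): distance² to centre = 30.5 ≤ 76.5, so it lies inside.
All remaining points lie in this disk, and no smaller disk contains both endpoints, so this is the minimum enclosing circle.
The points at distance exactly r from the centre are (-7, 4), (8, -5) — 2 points.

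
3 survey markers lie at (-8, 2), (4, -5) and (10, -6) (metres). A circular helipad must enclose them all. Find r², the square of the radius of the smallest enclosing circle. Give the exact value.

Call the three points A, B, C in the order given.
Side lengths²: AB² = 193, AC² = 388, BC² = 37.
Since AC² = 388 ≥ 193 + 37 = 230, the angle opposite AC is not acute, so the smallest enclosing circle has AC as diameter.
Centre = midpoint of AC = (1, -2), r² = 388/4 = 97.

97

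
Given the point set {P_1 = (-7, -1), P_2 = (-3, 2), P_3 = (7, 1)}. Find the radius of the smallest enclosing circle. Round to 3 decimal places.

7.071

Side lengths²: P_1P_2² = 25, P_1P_3² = 200, P_2P_3² = 101.
Since P_1P_3² = 200 ≥ 101 + 25 = 126, the angle opposite P_1P_3 is not acute, so the smallest enclosing circle has P_1P_3 as diameter.
Centre = midpoint of P_1P_3 = (0, 0), r² = 200/4 = 50.
r = √50 ≈ 7.071.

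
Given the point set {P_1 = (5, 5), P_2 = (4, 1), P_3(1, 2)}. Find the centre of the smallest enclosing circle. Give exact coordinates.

Side lengths²: P_1P_2² = 17, P_1P_3² = 25, P_2P_3² = 10.
Since P_1P_3² = 25 < 17 + 10 = 27, the triangle is acute, so the smallest enclosing circle is the circumcircle.
Circumcentre = (81/26, 87/26), r² = 2125/338.
Centre = (81/26, 87/26).

(81/26, 87/26)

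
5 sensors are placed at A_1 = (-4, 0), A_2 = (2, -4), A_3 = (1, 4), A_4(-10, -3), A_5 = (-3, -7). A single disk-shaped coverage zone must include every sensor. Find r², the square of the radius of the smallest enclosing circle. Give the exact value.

32045/722

The minimum enclosing circle is determined by three boundary points: A_2, A_3, A_4.
Their circumcentre is (-143/38, -25/38) with r² = 32045/722.
The farthest remaining point A_5 is at distance² 29461/722 ≤ 32045/722.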